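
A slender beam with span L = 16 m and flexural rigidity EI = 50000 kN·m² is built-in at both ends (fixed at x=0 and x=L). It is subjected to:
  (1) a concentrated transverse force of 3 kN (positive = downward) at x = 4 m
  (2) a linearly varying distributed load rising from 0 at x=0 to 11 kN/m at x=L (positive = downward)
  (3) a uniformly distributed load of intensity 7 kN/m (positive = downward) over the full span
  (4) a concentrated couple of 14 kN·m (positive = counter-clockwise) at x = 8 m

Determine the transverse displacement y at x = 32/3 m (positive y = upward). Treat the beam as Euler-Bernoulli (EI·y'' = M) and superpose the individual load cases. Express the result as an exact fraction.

Load 1 — point force P=3 kN at a=4 m (b=L-a=12):
  y_1 = -Pa²(L-x)²(3bL-(3b+a)(L-x))/(6L³EI)  [x>a] = -3·4²·(16-(32/3))²·(3·12·16-(3·12+4)·(16-(32/3)))/(6·16³·50000) = -34/84375 m
Load 2 — triangular load w₀=11 kN/m (0→w₀ over full span):
  y_2 = -w₀x²(L-x)²(x+2L)/(120LEI) = -11·(32/3)²·(16-(32/3))²·((32/3)+2·16)/(120·16·50000) = -180224/11390625 m
Load 3 — uniform load w=7 kN/m over full span:
  y_3 = -wx²(L-x)²/(24EI) = -7·(32/3)²·(16-(32/3))²/(24·50000) = -14336/759375 m
Load 4 — applied couple M₀=14 kN·m at a=8 m (b=L-a=8):
  y_4 = (R_Ax³/6 - M_Ax²/2 - M₀(x-a)²/2)/EI  [x>a] with R_A=21/16, M_A=7/2 = ((21/16)·(32/3)³/6 - (7/2)·(32/3)²/2 - 14·((32/3)-8)²/2)/50000 = 28/84375 m
Superposition: y = Σ y_i = -396074/11390625 m ≈ -0.034772 m

y(32/3) = -396074/11390625 m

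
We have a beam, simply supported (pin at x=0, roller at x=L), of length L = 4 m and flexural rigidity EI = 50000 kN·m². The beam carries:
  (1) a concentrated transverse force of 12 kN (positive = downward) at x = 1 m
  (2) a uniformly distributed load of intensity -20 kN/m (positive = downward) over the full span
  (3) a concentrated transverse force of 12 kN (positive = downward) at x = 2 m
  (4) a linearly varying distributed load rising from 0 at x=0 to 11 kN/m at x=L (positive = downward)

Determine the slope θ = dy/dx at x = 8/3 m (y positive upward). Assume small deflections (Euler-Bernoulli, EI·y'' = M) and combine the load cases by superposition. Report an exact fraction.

θ(8/3) = -18439/121500000 rad

Load 1 — point force P=12 kN at a=1 m (b=L-a=3):
  θ_1 = -Pa(2L²-6Lx+3x²+a²)/(6LEI)  [x>a] = -12·1·(2·4²-6·4·(8/3)+3·(8/3)²+1²)/(6·4·50000) = 29/300000 rad
Load 2 — uniform load w=-20 kN/m over full span:
  θ_2 = -w(L³-6Lx²+4x³)/(24EI) = -(-20)·(4³-6·4·(8/3)²+4·(8/3)³)/(24·50000) = -26/50625 rad
Load 3 — point force P=12 kN at a=2 m (b=L-a=2):
  θ_3 = -Pa(2L²-6Lx+3x²+a²)/(6LEI)  [x>a] = -12·2·(2·4²-6·4·(8/3)+3·(8/3)²+2²)/(6·4·50000) = 1/7500 rad
Load 4 — triangular load w₀=11 kN/m (0→w₀ over full span):
  θ_4 = -w₀(7L⁴-30L²x²+15x⁴)/(360LEI) = -11·(7·4⁴-30·4²·(8/3)²+15·(8/3)⁴)/(360·4·50000) = 1001/7593750 rad
Superposition: θ = Σ θ_i = -18439/121500000 rad ≈ -0.000152 rad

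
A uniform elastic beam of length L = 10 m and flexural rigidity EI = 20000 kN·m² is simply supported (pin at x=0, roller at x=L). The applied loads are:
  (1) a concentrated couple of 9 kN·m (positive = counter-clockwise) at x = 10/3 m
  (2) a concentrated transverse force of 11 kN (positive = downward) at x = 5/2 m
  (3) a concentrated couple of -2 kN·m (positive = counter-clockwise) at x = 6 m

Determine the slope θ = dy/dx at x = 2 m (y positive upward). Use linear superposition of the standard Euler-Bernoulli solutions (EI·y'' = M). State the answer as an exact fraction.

θ(2) = -17051/9600000 rad

Load 1 — applied couple M₀=9 kN·m at a=10/3 m (b=L-a=20/3):
  θ_1 = (M₀x²/(2L)+C₁)/EI  [x≤a] with C₁=M₀(3b²-L²)/(6L)=5 = (9·2²/(2·10)+5)/20000 = 17/50000 rad
Load 2 — point force P=11 kN at a=5/2 m (b=L-a=15/2):
  θ_2 = -Pb(L²-b²-3x²)/(6LEI)  [x≤a] = -11·(15/2)·(10²-(15/2)²-3·2²)/(6·10·20000) = -1397/640000 rad
Load 3 — applied couple M₀=-2 kN·m at a=6 m (b=L-a=4):
  θ_3 = (M₀x²/(2L)+C₁)/EI  [x≤a] with C₁=M₀(3b²-L²)/(6L)=26/15 = ((-2)·2²/(2·10)+(26/15))/20000 = 1/15000 rad
Superposition: θ = Σ θ_i = -17051/9600000 rad ≈ -0.001776 rad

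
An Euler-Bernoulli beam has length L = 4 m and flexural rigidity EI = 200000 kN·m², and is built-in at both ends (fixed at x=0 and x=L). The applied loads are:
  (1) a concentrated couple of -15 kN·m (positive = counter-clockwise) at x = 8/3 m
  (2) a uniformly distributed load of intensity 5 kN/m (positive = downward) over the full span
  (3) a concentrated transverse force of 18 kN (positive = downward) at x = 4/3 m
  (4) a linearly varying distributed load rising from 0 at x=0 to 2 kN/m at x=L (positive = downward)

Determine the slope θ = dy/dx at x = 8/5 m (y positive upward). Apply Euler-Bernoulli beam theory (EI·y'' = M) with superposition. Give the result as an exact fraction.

θ(8/5) = -49/15625000 rad

Load 1 — applied couple M₀=-15 kN·m at a=8/3 m (b=L-a=4/3):
  θ_1 = (R_Ax²/2 - M_Ax)/EI  [x≤a] with R_A=-5, M_A=-5 = ((-5)·(8/5)²/2 - (-5)·(8/5))/200000 = 1/125000 rad
Load 2 — uniform load w=5 kN/m over full span:
  θ_2 = -wx(L-x)(L-2x)/(12EI) = -5·(8/5)·(4-(8/5))·(4-2·(8/5))/(12·200000) = -1/156250 rad
Load 3 — point force P=18 kN at a=4/3 m (b=L-a=8/3):
  θ_3 = Pa²(L-x)(2bL-(3b+a)(L-x))/(2L³EI)  [x>a] = 18·(4/3)²·(4-(8/5))·(2·(8/3)·4-(3·(8/3)+(4/3))·(4-(8/5)))/(2·4³·200000) = -1/312500 rad
Load 4 — triangular load w₀=2 kN/m (0→w₀ over full span):
  θ_4 = -w₀(2x(L-x)(L-2x)(x+2L)+x²(L-x)²)/(120LEI) = -2·(2·(8/5)·(4-(8/5))·(4-2·(8/5))·((8/5)+2·4)+(8/5)²·(4-(8/5))²)/(120·4·200000) = -3/1953125 rad
Superposition: θ = Σ θ_i = -49/15625000 rad ≈ -0.000003 rad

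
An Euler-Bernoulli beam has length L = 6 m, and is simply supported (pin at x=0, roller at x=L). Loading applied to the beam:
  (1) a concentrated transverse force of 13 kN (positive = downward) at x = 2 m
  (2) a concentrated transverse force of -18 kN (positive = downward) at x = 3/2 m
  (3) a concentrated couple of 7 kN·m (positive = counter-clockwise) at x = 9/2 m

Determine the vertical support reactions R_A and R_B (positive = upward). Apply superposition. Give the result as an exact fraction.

R_A = -11/3 kN, R_B = -4/3 kN

Load 1 — point force P=13 kN at a=2 m (b=L-a=4):
  R_A = Pb/L = 13·4/6 = 26/3 kN
  R_B = Pa/L = 13·2/6 = 13/3 kN
Load 2 — point force P=-18 kN at a=3/2 m (b=L-a=9/2):
  R_A = Pb/L = (-18)·(9/2)/6 = -27/2 kN
  R_B = Pa/L = (-18)·(3/2)/6 = -9/2 kN
Load 3 — applied couple M₀=7 kN·m at a=9/2 m (b=L-a=3/2):
  R_A = M₀/L = 7/6 kN
  R_B = -M₀/L = -7/6 kN
Superposition: R_A = -11/3 kN, R_B = -4/3 kN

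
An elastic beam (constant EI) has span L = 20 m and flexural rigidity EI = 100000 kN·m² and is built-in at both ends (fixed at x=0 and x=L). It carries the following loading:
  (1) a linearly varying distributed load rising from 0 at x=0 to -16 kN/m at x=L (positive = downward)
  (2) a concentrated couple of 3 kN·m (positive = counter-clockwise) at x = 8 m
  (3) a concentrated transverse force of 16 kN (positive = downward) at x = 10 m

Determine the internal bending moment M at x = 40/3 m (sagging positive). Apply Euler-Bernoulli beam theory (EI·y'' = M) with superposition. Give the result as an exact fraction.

Load 1 — triangular load w₀=-16 kN/m (0→w₀ over full span):
  M_1 = 3w₀Lx/20 - w₀L²/30 - w₀x³/(6L) = 3·(-16)·20·(40/3)/20 - (-16)·20²/30 - (-16)·(40/3)³/(6·20) = -8960/81 kN·m
Load 2 — applied couple M₀=3 kN·m at a=8 m (b=L-a=12):
  M_2 = R_Ax - M_A - M₀  [x>a] with R_A=27/125, M_A=9/25 = (27/125)·(40/3) - (9/25) - 3 = -12/25 kN·m
Load 3 — point force P=16 kN at a=10 m (b=L-a=10):
  M_3 = Pa²(a+3b)(L-x)/L³ - Pa²b/L²  [x>a] = 16·10²·(10+3·10)·(20-(40/3))/20³ - 16·10²·10/20² = 40/3 kN·m
Superposition: M = Σ M_i = -197972/2025 kN·m ≈ -97.763951 kN·m

M(40/3) = -197972/2025 kN·m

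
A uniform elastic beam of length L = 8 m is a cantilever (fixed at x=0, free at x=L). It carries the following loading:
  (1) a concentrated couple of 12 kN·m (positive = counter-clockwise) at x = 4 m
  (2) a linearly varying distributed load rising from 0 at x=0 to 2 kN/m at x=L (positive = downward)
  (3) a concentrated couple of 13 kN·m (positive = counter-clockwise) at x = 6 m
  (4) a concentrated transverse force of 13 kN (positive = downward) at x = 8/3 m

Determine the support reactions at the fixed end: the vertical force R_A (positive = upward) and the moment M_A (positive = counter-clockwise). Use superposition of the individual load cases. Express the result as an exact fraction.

R_A = 21 kN, M_A = 157/3 kN·m

Load 1 — applied couple M₀=12 kN·m at a=4 m (b=L-a=4):
  R_A = 0 kN
  M_A = -M₀ = -12 kN·m
Load 2 — triangular load w₀=2 kN/m (0→w₀ over full span):
  R_A = w₀L/2 = 2·8/2 = 8 kN
  M_A = w₀L²/3 = 2·8²/3 = 128/3 kN·m
Load 3 — applied couple M₀=13 kN·m at a=6 m (b=L-a=2):
  R_A = 0 kN
  M_A = -M₀ = -13 kN·m
Load 4 — point force P=13 kN at a=8/3 m (b=L-a=16/3):
  R_A = P = 13 kN
  M_A = Pa = 13·(8/3) = 104/3 kN·m
Superposition: R_A = 21 kN, M_A = 157/3 kN·m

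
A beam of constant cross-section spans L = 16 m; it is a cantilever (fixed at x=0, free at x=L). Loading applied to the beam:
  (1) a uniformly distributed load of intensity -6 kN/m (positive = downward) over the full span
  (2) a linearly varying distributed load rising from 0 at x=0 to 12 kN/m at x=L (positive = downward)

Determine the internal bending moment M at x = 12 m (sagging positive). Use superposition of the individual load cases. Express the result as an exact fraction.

Load 1 — uniform load w=-6 kN/m over full span:
  M_1 = -w(L-x)²/2 = -(-6)·(16-12)²/2 = 48 kN·m
Load 2 — triangular load w₀=12 kN/m (0→w₀ over full span):
  M_2 = w₀Lx/2 - w₀L²/3 - w₀x³/(6L) = 12·16·12/2 - 12·16²/3 - 12·12³/(6·16) = -88 kN·m
Superposition: M = Σ M_i = -40 kN·m ≈ -40.000000 kN·m

M(12) = -40 kN·m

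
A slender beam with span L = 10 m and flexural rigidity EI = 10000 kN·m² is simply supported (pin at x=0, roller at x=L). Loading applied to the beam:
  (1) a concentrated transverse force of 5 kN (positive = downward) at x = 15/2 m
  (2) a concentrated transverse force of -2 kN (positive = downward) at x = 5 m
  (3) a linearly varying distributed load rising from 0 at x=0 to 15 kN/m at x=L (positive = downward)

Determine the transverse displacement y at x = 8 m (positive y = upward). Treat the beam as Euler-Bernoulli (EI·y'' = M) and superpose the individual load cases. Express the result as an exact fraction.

y(8) = -152549/2400000 m

Load 1 — point force P=5 kN at a=15/2 m (b=L-a=5/2):
  y_1 = -Pa(L-x)(2Lx-a²-x²)/(6LEI)  [x>a] = -5·(15/2)·(10-8)·(2·10·8-(15/2)²-8²)/(6·10·10000) = -159/32000 m
Load 2 — point force P=-2 kN at a=5 m (b=L-a=5):
  y_2 = -Pa(L-x)(2Lx-a²-x²)/(6LEI)  [x>a] = -(-2)·5·(10-8)·(2·10·8-5²-8²)/(6·10·10000) = 71/30000 m
Load 3 — triangular load w₀=15 kN/m (0→w₀ over full span):
  y_3 = -w₀x(7L⁴-10L²x²+3x⁴)/(360LEI) = -15·8·(7·10⁴-10·10²·8²+3·8⁴)/(360·10·10000) = -381/6250 m
Superposition: y = Σ y_i = -152549/2400000 m ≈ -0.063562 m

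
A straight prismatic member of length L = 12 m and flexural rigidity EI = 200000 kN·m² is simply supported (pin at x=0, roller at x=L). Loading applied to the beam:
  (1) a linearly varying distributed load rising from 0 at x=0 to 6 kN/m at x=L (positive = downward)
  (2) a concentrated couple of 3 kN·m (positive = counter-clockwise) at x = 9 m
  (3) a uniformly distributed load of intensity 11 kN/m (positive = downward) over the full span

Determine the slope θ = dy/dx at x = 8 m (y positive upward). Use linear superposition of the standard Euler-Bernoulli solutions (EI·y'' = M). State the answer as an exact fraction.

θ(8) = 19261/8000000 rad

Load 1 — triangular load w₀=6 kN/m (0→w₀ over full span):
  θ_1 = -w₀(7L⁴-30L²x²+15x⁴)/(360LEI) = -6·(7·12⁴-30·12²·8²+15·8⁴)/(360·12·200000) = 91/187500 rad
Load 2 — applied couple M₀=3 kN·m at a=9 m (b=L-a=3):
  θ_2 = (M₀x²/(2L)+C₁)/EI  [x≤a] with C₁=M₀(3b²-L²)/(6L)=-39/8 = (3·8²/(2·12)+(-39/8))/200000 = 1/64000 rad
Load 3 — uniform load w=11 kN/m over full span:
  θ_3 = -w(L³-6Lx²+4x³)/(24EI) = -11·(12³-6·12·8²+4·8³)/(24·200000) = 143/75000 rad
Superposition: θ = Σ θ_i = 19261/8000000 rad ≈ 0.002408 rad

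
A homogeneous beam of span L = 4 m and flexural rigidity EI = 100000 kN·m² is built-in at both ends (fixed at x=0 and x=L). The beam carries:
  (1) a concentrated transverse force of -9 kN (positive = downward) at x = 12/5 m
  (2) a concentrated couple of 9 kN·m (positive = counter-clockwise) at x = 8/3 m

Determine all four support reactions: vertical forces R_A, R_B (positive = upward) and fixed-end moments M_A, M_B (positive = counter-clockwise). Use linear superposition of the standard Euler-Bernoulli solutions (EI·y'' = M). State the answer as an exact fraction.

Load 1 — point force P=-9 kN at a=12/5 m (b=L-a=8/5):
  R_A = Pb²(3a+b)/L³ = (-9)·(8/5)²·(3·(12/5)+(8/5))/4³ = -396/125 kN
  M_A = Pab²/L² = (-9)·(12/5)·(8/5)²/4² = -432/125 kN·m
  R_B = Pa²(a+3b)/L³ = (-9)·(12/5)²·((12/5)+3·(8/5))/4³ = -729/125 kN
  M_B = -Pa²b/L² = -(-9)·(12/5)²·(8/5)/4² = 648/125 kN·m
Load 2 — applied couple M₀=9 kN·m at a=8/3 m (b=L-a=4/3):
  R_A = 6M₀ab/L³ = 6·9·(8/3)·(4/3)/4³ = 3 kN
  M_A = M₀b(2a-b)/L² = 9·(4/3)·(2·(8/3)-(4/3))/4² = 3 kN·m
  R_B = -6M₀ab/L³ = -6·9·(8/3)·(4/3)/4³ = -3 kN
  M_B = M₀a(2b-a)/L² = 9·(8/3)·(2·(4/3)-(8/3))/4² = 0 kN·m
Superposition: R_A = -21/125 kN, M_A = -57/125 kN·m, R_B = -1104/125 kN, M_B = 648/125 kN·m

R_A = -21/125 kN, M_A = -57/125 kN·m, R_B = -1104/125 kN, M_B = 648/125 kN·m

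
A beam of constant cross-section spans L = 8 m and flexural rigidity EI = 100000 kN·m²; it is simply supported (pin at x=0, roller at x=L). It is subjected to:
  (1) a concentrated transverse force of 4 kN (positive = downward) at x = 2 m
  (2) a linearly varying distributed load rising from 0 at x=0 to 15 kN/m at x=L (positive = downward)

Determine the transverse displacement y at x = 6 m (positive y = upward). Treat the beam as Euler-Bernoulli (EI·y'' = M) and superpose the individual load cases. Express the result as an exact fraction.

Load 1 — point force P=4 kN at a=2 m (b=L-a=6):
  y_1 = -Pa(L-x)(2Lx-a²-x²)/(6LEI)  [x>a] = -4·2·(8-6)·(2·8·6-2²-6²)/(6·8·100000) = -7/37500 m
Load 2 — triangular load w₀=15 kN/m (0→w₀ over full span):
  y_2 = -w₀x(7L⁴-10L²x²+3x⁴)/(360LEI) = -15·6·(7·8⁴-10·8²·6²+3·6⁴)/(360·8·100000) = -119/40000 m
Superposition: y = Σ y_i = -1897/600000 m ≈ -0.003162 m

y(6) = -1897/600000 m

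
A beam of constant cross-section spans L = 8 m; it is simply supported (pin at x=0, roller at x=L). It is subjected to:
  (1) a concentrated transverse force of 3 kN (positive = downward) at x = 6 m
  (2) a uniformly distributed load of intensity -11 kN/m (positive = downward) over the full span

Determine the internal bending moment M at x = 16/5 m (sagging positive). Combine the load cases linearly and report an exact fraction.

Load 1 — point force P=3 kN at a=6 m (b=L-a=2):
  M_1 = Pbx/L  [x≤a] = 3·2·(16/5)/8 = 12/5 kN·m
Load 2 — uniform load w=-11 kN/m over full span:
  M_2 = wx(L-x)/2 = (-11)·(16/5)·(8-(16/5))/2 = -2112/25 kN·m
Superposition: M = Σ M_i = -2052/25 kN·m ≈ -82.080000 kN·m

M(16/5) = -2052/25 kN·m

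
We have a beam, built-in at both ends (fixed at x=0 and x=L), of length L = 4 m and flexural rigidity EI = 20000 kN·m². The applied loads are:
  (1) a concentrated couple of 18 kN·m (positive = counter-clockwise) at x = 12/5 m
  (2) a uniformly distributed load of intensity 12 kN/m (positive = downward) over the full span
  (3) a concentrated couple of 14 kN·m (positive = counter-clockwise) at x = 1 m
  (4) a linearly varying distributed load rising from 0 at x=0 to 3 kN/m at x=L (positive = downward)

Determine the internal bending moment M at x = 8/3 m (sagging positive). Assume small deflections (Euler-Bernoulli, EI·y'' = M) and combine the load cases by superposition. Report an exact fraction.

M(8/3) = -6437/5400 kN·m

Load 1 — applied couple M₀=18 kN·m at a=12/5 m (b=L-a=8/5):
  M_1 = R_Ax - M_A - M₀  [x>a] with R_A=162/25, M_A=144/25 = (162/25)·(8/3) - (144/25) - 18 = -162/25 kN·m
Load 2 — uniform load w=12 kN/m over full span:
  M_2 = wLx/2 - wL²/12 - wx²/2 = 12·4·(8/3)/2 - 12·4²/12 - 12·(8/3)²/2 = 16/3 kN·m
Load 3 — applied couple M₀=14 kN·m at a=1 m (b=L-a=3):
  M_3 = R_Ax - M_A - M₀  [x>a] with R_A=63/16, M_A=-21/8 = (63/16)·(8/3) - (-21/8) - 14 = -7/8 kN·m
Load 4 — triangular load w₀=3 kN/m (0→w₀ over full span):
  M_4 = 3w₀Lx/20 - w₀L²/30 - w₀x³/(6L) = 3·3·4·(8/3)/20 - 3·4²/30 - 3·(8/3)³/(6·4) = 112/135 kN·m
Superposition: M = Σ M_i = -6437/5400 kN·m ≈ -1.192037 kN·m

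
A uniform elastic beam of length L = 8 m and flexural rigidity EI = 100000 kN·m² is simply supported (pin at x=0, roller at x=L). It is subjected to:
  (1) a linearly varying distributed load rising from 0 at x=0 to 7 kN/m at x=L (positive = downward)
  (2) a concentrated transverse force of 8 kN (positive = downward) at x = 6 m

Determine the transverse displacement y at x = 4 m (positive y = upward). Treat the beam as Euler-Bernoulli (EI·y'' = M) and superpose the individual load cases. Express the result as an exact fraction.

y(4) = -23/9375 m

Load 1 — triangular load w₀=7 kN/m (0→w₀ over full span):
  y_1 = -w₀x(7L⁴-10L²x²+3x⁴)/(360LEI) = -7·4·(7·8⁴-10·8²·4²+3·4⁴)/(360·8·100000) = -7/3750 m
Load 2 — point force P=8 kN at a=6 m (b=L-a=2):
  y_2 = -Pbx(L²-b²-x²)/(6LEI)  [x≤a] = -8·2·4·(8²-2²-4²)/(6·8·100000) = -11/18750 m
Superposition: y = Σ y_i = -23/9375 m ≈ -0.002453 m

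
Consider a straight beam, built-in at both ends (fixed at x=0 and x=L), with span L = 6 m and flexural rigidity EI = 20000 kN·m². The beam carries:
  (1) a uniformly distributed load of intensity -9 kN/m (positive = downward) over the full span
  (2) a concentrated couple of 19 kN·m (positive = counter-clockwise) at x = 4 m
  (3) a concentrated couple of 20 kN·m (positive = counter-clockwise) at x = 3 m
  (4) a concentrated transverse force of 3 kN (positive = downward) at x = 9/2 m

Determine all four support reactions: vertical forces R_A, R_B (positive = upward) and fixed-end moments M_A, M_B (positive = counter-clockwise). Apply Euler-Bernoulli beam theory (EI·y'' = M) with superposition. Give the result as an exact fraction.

Load 1 — uniform load w=-9 kN/m over full span:
  R_A = wL/2 = (-9)·6/2 = -27 kN
  M_A = wL²/12 = (-9)·6²/12 = -27 kN·m
  R_B = wL/2 = (-9)·6/2 = -27 kN
  M_B = -wL²/12 = -(-9)·6²/12 = 27 kN·m
Load 2 — applied couple M₀=19 kN·m at a=4 m (b=L-a=2):
  R_A = 6M₀ab/L³ = 6·19·4·2/6³ = 38/9 kN
  M_A = M₀b(2a-b)/L² = 19·2·(2·4-2)/6² = 19/3 kN·m
  R_B = -6M₀ab/L³ = -6·19·4·2/6³ = -38/9 kN
  M_B = M₀a(2b-a)/L² = 19·4·(2·2-4)/6² = 0 kN·m
Load 3 — applied couple M₀=20 kN·m at a=3 m (b=L-a=3):
  R_A = 6M₀ab/L³ = 6·20·3·3/6³ = 5 kN
  M_A = M₀b(2a-b)/L² = 20·3·(2·3-3)/6² = 5 kN·m
  R_B = -6M₀ab/L³ = -6·20·3·3/6³ = -5 kN
  M_B = M₀a(2b-a)/L² = 20·3·(2·3-3)/6² = 5 kN·m
Load 4 — point force P=3 kN at a=9/2 m (b=L-a=3/2):
  R_A = Pb²(3a+b)/L³ = 3·(3/2)²·(3·(9/2)+(3/2))/6³ = 15/32 kN
  M_A = Pab²/L² = 3·(9/2)·(3/2)²/6² = 27/32 kN·m
  R_B = Pa²(a+3b)/L³ = 3·(9/2)²·((9/2)+3·(3/2))/6³ = 81/32 kN
  M_B = -Pa²b/L² = -3·(9/2)²·(3/2)/6² = -81/32 kN·m
Superposition: R_A = -4985/288 kN, M_A = -1423/96 kN·m, R_B = -9703/288 kN, M_B = 943/32 kN·m

R_A = -4985/288 kN, M_A = -1423/96 kN·m, R_B = -9703/288 kN, M_B = 943/32 kN·m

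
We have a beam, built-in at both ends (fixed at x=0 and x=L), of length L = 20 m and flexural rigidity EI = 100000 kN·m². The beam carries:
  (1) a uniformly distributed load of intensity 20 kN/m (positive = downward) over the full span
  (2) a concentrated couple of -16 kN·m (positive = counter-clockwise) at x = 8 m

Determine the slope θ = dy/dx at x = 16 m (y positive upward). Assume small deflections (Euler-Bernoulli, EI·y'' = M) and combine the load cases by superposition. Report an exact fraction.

Load 1 — uniform load w=20 kN/m over full span:
  θ_1 = -wx(L-x)(L-2x)/(12EI) = -20·16·(20-16)·(20-2·16)/(12·100000) = 8/625 rad
Load 2 — applied couple M₀=-16 kN·m at a=8 m (b=L-a=12):
  θ_2 = (R_Ax²/2 - M_Ax - M₀(x-a))/EI  [x>a] with R_A=-144/125, M_A=-48/25 = ((-144/125)·16²/2 - (-48/25)·16 - (-16)·(16-8))/100000 = 44/390625 rad
Superposition: θ = Σ θ_i = 5044/390625 rad ≈ 0.012913 rad

θ(16) = 5044/390625 rad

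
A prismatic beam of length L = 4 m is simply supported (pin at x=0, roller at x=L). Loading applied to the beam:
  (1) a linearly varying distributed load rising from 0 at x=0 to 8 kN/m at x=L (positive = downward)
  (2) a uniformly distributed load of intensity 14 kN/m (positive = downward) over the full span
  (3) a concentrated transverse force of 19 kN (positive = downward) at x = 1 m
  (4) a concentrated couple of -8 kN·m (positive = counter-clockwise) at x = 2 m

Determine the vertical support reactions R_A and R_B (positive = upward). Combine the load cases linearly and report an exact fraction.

R_A = 547/12 kN, R_B = 545/12 kN

Load 1 — triangular load w₀=8 kN/m (0→w₀ over full span):
  R_A = w₀L/6 = 8·4/6 = 16/3 kN
  R_B = w₀L/3 = 8·4/3 = 32/3 kN
Load 2 — uniform load w=14 kN/m over full span:
  R_A = wL/2 = 14·4/2 = 28 kN
  R_B = wL/2 = 14·4/2 = 28 kN
Load 3 — point force P=19 kN at a=1 m (b=L-a=3):
  R_A = Pb/L = 19·3/4 = 57/4 kN
  R_B = Pa/L = 19·1/4 = 19/4 kN
Load 4 — applied couple M₀=-8 kN·m at a=2 m (b=L-a=2):
  R_A = M₀/L = (-8)/4 = -2 kN
  R_B = -M₀/L = -(-8)/4 = 2 kN
Superposition: R_A = 547/12 kN, R_B = 545/12 kN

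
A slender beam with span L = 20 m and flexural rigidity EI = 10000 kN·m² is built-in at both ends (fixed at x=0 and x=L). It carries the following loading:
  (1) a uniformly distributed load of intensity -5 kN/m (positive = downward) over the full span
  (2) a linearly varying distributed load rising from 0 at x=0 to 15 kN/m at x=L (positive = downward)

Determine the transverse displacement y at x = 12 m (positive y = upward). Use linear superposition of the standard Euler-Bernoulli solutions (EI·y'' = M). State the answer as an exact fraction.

Load 1 — uniform load w=-5 kN/m over full span:
  y_1 = -wx²(L-x)²/(24EI) = -(-5)·12²·(20-12)²/(24·10000) = 24/125 m
Load 2 — triangular load w₀=15 kN/m (0→w₀ over full span):
  y_2 = -w₀x²(L-x)²(x+2L)/(120LEI) = -15·12²·(20-12)²·(12+2·20)/(120·20·10000) = -936/3125 m
Superposition: y = Σ y_i = -336/3125 m ≈ -0.107520 m

y(12) = -336/3125 m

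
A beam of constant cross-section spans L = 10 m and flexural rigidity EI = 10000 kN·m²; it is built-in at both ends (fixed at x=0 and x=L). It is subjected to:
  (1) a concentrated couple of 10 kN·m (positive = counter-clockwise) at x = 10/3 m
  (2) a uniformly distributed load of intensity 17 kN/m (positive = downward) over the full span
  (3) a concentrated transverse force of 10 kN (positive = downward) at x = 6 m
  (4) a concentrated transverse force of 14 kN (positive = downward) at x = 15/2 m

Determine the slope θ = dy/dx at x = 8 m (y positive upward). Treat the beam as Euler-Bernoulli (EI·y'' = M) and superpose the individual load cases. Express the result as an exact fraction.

θ(8) = 16359/1000000 rad

Load 1 — applied couple M₀=10 kN·m at a=10/3 m (b=L-a=20/3):
  θ_1 = (R_Ax²/2 - M_Ax - M₀(x-a))/EI  [x>a] with R_A=4/3, M_A=0 = ((4/3)·8²/2 - 0·8 - 10·(8-(10/3)))/10000 = -1/2500 rad
Load 2 — uniform load w=17 kN/m over full span:
  θ_2 = -wx(L-x)(L-2x)/(12EI) = -17·8·(10-8)·(10-2·8)/(12·10000) = 17/1250 rad
Load 3 — point force P=10 kN at a=6 m (b=L-a=4):
  θ_3 = Pa²(L-x)(2bL-(3b+a)(L-x))/(2L³EI)  [x>a] = 10·6²·(10-8)·(2·4·10-(3·4+6)·(10-8))/(2·10³·10000) = 99/62500 rad
Load 4 — point force P=14 kN at a=15/2 m (b=L-a=5/2):
  θ_4 = Pa²(L-x)(2bL-(3b+a)(L-x))/(2L³EI)  [x>a] = 14·(15/2)²·(10-8)·(2·(5/2)·10-(3·(5/2)+(15/2))·(10-8))/(2·10³·10000) = 63/40000 rad
Superposition: θ = Σ θ_i = 16359/1000000 rad ≈ 0.016359 rad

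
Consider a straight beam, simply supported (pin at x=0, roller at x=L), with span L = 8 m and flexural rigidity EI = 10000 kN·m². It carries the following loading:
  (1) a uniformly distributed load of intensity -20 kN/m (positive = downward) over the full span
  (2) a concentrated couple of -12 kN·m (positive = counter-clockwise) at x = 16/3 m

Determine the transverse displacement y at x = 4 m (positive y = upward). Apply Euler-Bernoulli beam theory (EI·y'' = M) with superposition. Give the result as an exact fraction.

Load 1 — uniform load w=-20 kN/m over full span:
  y_1 = -wx(L³-2Lx²+x³)/(24EI) = -(-20)·4·(8³-2·8·4²+4³)/(24·10000) = 8/75 m
Load 2 — applied couple M₀=-12 kN·m at a=16/3 m (b=L-a=8/3):
  y_2 = (M₀x³/(6L)+C₁x)/EI  [x≤a] with C₁=M₀(3b²-L²)/(6L)=32/3 = ((-12)·4³/(6·8)+(32/3)·4)/10000 = 1/375 m
Superposition: y = Σ y_i = 41/375 m ≈ 0.109333 m

y(4) = 41/375 m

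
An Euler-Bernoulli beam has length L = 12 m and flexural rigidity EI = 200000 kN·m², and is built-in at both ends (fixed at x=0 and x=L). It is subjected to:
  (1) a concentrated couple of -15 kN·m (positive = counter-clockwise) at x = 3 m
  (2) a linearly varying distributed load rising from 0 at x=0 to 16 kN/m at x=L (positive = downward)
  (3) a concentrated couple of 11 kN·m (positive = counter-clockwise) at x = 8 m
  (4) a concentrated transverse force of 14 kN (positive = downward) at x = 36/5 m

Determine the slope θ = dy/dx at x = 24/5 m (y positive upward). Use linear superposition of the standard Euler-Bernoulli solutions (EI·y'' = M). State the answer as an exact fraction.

Load 1 — applied couple M₀=-15 kN·m at a=3 m (b=L-a=9):
  θ_1 = (R_Ax²/2 - M_Ax - M₀(x-a))/EI  [x>a] with R_A=-45/32, M_A=45/16 = ((-45/32)·(24/5)²/2 - (45/16)·(24/5) - (-15)·((24/5)-3))/200000 = -27/2000000 rad
Load 2 — triangular load w₀=16 kN/m (0→w₀ over full span):
  θ_2 = -w₀(2x(L-x)(L-2x)(x+2L)+x²(L-x)²)/(120LEI) = -16·(2·(24/5)·(12-(24/5))·(12-2·(24/5))·((24/5)+2·12)+(24/5)²·(12-(24/5))²)/(120·12·200000) = -648/1953125 rad
Load 3 — applied couple M₀=11 kN·m at a=8 m (b=L-a=4):
  θ_3 = (R_Ax²/2 - M_Ax)/EI  [x≤a] with R_A=11/9, M_A=11/3 = ((11/9)·(24/5)²/2 - (11/3)·(24/5))/200000 = -11/625000 rad
Load 4 — point force P=14 kN at a=36/5 m (b=L-a=24/5):
  θ_4 = -Pb²x(2aL-(3a+b)x)/(2L³EI)  [x≤a] = -14·(24/5)²·(24/5)·(2·(36/5)·12-(3·(36/5)+(24/5))·(24/5))/(2·12³·200000) = -1008/9765625 rad
Superposition: θ = Σ θ_i = -582619/1250000000 rad ≈ -0.000466 rad

θ(24/5) = -582619/1250000000 rad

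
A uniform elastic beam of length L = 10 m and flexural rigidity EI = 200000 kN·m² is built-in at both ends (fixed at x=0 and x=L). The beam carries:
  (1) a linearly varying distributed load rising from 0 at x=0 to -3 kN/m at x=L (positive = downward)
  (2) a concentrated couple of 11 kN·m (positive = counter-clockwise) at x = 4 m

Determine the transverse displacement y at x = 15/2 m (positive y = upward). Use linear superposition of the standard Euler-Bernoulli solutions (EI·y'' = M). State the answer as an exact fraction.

Load 1 — triangular load w₀=-3 kN/m (0→w₀ over full span):
  y_1 = -w₀x²(L-x)²(x+2L)/(120LEI) = -(-3)·(15/2)²·(10-(15/2))²·((15/2)+2·10)/(120·10·200000) = 99/819200 m
Load 2 — applied couple M₀=11 kN·m at a=4 m (b=L-a=6):
  y_2 = (R_Ax³/6 - M_Ax²/2 - M₀(x-a)²/2)/EI  [x>a] with R_A=198/125, M_A=33/25 = ((198/125)·(15/2)³/6 - (33/25)·(15/2)²/2 - 11·((15/2)-4)²/2)/200000 = 11/320000 m
Superposition: y = Σ y_i = 3179/20480000 m ≈ 0.000155 m

y(15/2) = 3179/20480000 m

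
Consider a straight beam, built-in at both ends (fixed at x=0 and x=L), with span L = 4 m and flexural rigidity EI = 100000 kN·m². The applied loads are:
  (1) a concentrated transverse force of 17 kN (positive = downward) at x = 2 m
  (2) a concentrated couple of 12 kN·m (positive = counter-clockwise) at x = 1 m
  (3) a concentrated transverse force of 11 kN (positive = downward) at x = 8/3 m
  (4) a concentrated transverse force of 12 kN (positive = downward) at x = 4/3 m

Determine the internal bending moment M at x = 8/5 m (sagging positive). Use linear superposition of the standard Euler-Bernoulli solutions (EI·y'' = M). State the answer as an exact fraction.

Load 1 — point force P=17 kN at a=2 m (b=L-a=2):
  M_1 = Pb²(3a+b)x/L³ - Pab²/L²  [x≤a] = 17·2²·(3·2+2)·(8/5)/4³ - 17·2·2²/4² = 51/10 kN·m
Load 2 — applied couple M₀=12 kN·m at a=1 m (b=L-a=3):
  M_2 = R_Ax - M_A - M₀  [x>a] with R_A=27/8, M_A=-9/4 = (27/8)·(8/5) - (-9/4) - 12 = -87/20 kN·m
Load 3 — point force P=11 kN at a=8/3 m (b=L-a=4/3):
  M_3 = Pb²(3a+b)x/L³ - Pab²/L²  [x≤a] = 11·(4/3)²·(3·(8/3)+(4/3))·(8/5)/4³ - 11·(8/3)·(4/3)²/4² = 176/135 kN·m
Load 4 — point force P=12 kN at a=4/3 m (b=L-a=8/3):
  M_4 = Pa²(a+3b)(L-x)/L³ - Pa²b/L²  [x>a] = 12·(4/3)²·((4/3)+3·(8/3))·(4-(8/5))/4³ - 12·(4/3)²·(8/3)/4² = 176/45 kN·m
Superposition: M = Σ M_i = 3221/540 kN·m ≈ 5.964815 kN·m

M(8/5) = 3221/540 kN·m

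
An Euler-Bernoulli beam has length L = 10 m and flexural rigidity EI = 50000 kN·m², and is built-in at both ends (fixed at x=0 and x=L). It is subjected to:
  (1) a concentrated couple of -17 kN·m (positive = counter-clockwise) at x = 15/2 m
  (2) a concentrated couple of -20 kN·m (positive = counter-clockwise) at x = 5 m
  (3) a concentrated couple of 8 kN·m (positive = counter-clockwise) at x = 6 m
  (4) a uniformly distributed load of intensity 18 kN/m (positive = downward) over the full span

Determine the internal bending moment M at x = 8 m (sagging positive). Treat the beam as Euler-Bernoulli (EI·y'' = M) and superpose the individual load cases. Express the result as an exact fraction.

Load 1 — applied couple M₀=-17 kN·m at a=15/2 m (b=L-a=5/2):
  M_1 = R_Ax - M_A - M₀  [x>a] with R_A=-153/80, M_A=-85/16 = (-153/80)·8 - (-85/16) - (-17) = 561/80 kN·m
Load 2 — applied couple M₀=-20 kN·m at a=5 m (b=L-a=5):
  M_2 = R_Ax - M_A - M₀  [x>a] with R_A=-3, M_A=-5 = (-3)·8 - (-5) - (-20) = 1 kN·m
Load 3 — applied couple M₀=8 kN·m at a=6 m (b=L-a=4):
  M_3 = R_Ax - M_A - M₀  [x>a] with R_A=144/125, M_A=64/25 = (144/125)·8 - (64/25) - 8 = -168/125 kN·m
Load 4 — uniform load w=18 kN/m over full span:
  M_4 = wLx/2 - wL²/12 - wx²/2 = 18·10·8/2 - 18·10²/12 - 18·8²/2 = -6 kN·m
Superposition: M = Σ M_i = 1337/2000 kN·m ≈ 0.668500 kN·m

M(8) = 1337/2000 kN·m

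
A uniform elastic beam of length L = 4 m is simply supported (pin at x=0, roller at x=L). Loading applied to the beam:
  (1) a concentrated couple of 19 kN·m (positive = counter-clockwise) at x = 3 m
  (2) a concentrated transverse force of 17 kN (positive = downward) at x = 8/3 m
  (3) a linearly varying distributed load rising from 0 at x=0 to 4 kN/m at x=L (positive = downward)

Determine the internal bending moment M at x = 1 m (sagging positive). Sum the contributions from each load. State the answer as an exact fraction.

M(1) = 155/12 kN·m

Load 1 — applied couple M₀=19 kN·m at a=3 m (b=L-a=1):
  M_1 = M₀x/L  [x≤a] = 19·1/4 = 19/4 kN·m
Load 2 — point force P=17 kN at a=8/3 m (b=L-a=4/3):
  M_2 = Pbx/L  [x≤a] = 17·(4/3)·1/4 = 17/3 kN·m
Load 3 — triangular load w₀=4 kN/m (0→w₀ over full span):
  M_3 = w₀Lx/6 - w₀x³/(6L) = 4·4·1/6 - 4·1³/(6·4) = 5/2 kN·m
Superposition: M = Σ M_i = 155/12 kN·m ≈ 12.916667 kN·m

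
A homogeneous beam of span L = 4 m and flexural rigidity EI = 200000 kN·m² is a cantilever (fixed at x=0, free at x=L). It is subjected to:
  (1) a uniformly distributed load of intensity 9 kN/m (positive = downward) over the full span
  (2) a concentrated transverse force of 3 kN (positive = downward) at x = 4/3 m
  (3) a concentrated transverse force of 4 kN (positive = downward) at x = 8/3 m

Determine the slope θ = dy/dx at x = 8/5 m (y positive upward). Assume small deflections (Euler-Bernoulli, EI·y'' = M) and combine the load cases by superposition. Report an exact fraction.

θ(8/5) = -4213/9375000 rad

Load 1 — uniform load w=9 kN/m over full span:
  θ_1 = -wx(x²-3Lx+3L²)/(6EI) = -9·(8/5)·((8/5)²-3·4·(8/5)+3·4²)/(6·200000) = -147/390625 rad
Load 2 — point force P=3 kN at a=4/3 m (b=L-a=8/3):
  θ_2 = -Pa²/(2EI)  [x>a] = -3·(4/3)²/(2·200000) = -1/75000 rad
Load 3 — point force P=4 kN at a=8/3 m (b=L-a=4/3):
  θ_3 = -Px(2a-x)/(2EI)  [x≤a] = -4·(8/5)·(2·(8/3)-(8/5))/(2·200000) = -14/234375 rad
Superposition: θ = Σ θ_i = -4213/9375000 rad ≈ -0.000449 rad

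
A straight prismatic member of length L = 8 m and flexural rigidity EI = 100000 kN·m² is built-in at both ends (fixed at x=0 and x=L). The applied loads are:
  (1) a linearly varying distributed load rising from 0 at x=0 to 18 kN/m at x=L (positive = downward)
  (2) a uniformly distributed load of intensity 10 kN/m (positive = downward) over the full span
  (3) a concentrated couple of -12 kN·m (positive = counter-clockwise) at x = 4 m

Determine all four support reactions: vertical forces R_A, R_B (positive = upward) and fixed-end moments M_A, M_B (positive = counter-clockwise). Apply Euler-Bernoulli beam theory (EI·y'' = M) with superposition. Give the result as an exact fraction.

R_A = 1187/20 kN, M_A = 1331/15 kN·m, R_B = 1853/20 kN, M_B = -1709/15 kN·m

Load 1 — triangular load w₀=18 kN/m (0→w₀ over full span):
  R_A = 3w₀L/20 = 3·18·8/20 = 108/5 kN
  M_A = w₀L²/30 = 18·8²/30 = 192/5 kN·m
  R_B = 7w₀L/20 = 7·18·8/20 = 252/5 kN
  M_B = -w₀L²/20 = -18·8²/20 = -288/5 kN·m
Load 2 — uniform load w=10 kN/m over full span:
  R_A = wL/2 = 10·8/2 = 40 kN
  M_A = wL²/12 = 10·8²/12 = 160/3 kN·m
  R_B = wL/2 = 10·8/2 = 40 kN
  M_B = -wL²/12 = -10·8²/12 = -160/3 kN·m
Load 3 — applied couple M₀=-12 kN·m at a=4 m (b=L-a=4):
  R_A = 6M₀ab/L³ = 6·(-12)·4·4/8³ = -9/4 kN
  M_A = M₀b(2a-b)/L² = (-12)·4·(2·4-4)/8² = -3 kN·m
  R_B = -6M₀ab/L³ = -6·(-12)·4·4/8³ = 9/4 kN
  M_B = M₀a(2b-a)/L² = (-12)·4·(2·4-4)/8² = -3 kN·m
Superposition: R_A = 1187/20 kN, M_A = 1331/15 kN·m, R_B = 1853/20 kN, M_B = -1709/15 kN·m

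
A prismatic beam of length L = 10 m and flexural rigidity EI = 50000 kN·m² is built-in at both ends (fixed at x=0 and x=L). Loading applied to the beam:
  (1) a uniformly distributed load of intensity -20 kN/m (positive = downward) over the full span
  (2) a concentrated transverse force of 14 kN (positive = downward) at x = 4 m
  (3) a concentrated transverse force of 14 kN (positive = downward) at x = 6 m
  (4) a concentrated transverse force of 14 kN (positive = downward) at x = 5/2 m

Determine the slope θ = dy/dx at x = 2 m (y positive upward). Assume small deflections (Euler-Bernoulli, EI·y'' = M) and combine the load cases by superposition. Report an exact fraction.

Load 1 — uniform load w=-20 kN/m over full span:
  θ_1 = -wx(L-x)(L-2x)/(12EI) = -(-20)·2·(10-2)·(10-2·2)/(12·50000) = 2/625 rad
Load 2 — point force P=14 kN at a=4 m (b=L-a=6):
  θ_2 = -Pb²x(2aL-(3a+b)x)/(2L³EI)  [x≤a] = -14·6²·2·(2·4·10-(3·4+6)·2)/(2·10³·50000) = -693/1562500 rad
Load 3 — point force P=14 kN at a=6 m (b=L-a=4):
  θ_3 = -Pb²x(2aL-(3a+b)x)/(2L³EI)  [x≤a] = -14·4²·2·(2·6·10-(3·6+4)·2)/(2·10³·50000) = -133/390625 rad
Load 4 — point force P=14 kN at a=5/2 m (b=L-a=15/2):
  θ_4 = -Pb²x(2aL-(3a+b)x)/(2L³EI)  [x≤a] = -14·(15/2)²·2·(2·(5/2)·10-(3·(5/2)+(15/2))·2)/(2·10³·50000) = -63/200000 rad
Superposition: θ = Σ θ_i = 2101/1000000 rad ≈ 0.002101 rad

θ(2) = 2101/1000000 rad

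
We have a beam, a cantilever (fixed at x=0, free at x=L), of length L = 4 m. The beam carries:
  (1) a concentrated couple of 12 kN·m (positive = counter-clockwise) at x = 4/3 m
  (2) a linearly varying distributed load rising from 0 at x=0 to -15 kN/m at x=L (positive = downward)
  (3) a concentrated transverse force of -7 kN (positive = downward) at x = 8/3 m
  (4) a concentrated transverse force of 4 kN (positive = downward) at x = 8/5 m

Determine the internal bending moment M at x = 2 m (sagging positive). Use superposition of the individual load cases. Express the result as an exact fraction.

M(2) = 89/3 kN·m

Load 1 — applied couple M₀=12 kN·m at a=4/3 m (b=L-a=8/3):
  M_1 = 0  [x>a] = 0 kN·m
Load 2 — triangular load w₀=-15 kN/m (0→w₀ over full span):
  M_2 = w₀Lx/2 - w₀L²/3 - w₀x³/(6L) = (-15)·4·2/2 - (-15)·4²/3 - (-15)·2³/(6·4) = 25 kN·m
Load 3 — point force P=-7 kN at a=8/3 m (b=L-a=4/3):
  M_3 = -P(a-x)  [x≤a] = -(-7)·((8/3)-2) = 14/3 kN·m
Load 4 — point force P=4 kN at a=8/5 m (b=L-a=12/5):
  M_4 = 0  [x>a] = 0 kN·m
Superposition: M = Σ M_i = 89/3 kN·m ≈ 29.666667 kN·m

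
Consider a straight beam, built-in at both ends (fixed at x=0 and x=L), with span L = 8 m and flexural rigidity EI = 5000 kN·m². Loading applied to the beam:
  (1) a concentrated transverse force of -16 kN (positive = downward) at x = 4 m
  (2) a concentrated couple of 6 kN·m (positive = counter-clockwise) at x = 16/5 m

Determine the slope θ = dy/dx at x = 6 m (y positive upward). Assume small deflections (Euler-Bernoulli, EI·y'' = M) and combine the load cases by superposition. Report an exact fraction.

θ(6) = -221/62500 rad

Load 1 — point force P=-16 kN at a=4 m (b=L-a=4):
  θ_1 = Pa²(L-x)(2bL-(3b+a)(L-x))/(2L³EI)  [x>a] = (-16)·4²·(8-6)·(2·4·8-(3·4+4)·(8-6))/(2·8³·5000) = -2/625 rad
Load 2 — applied couple M₀=6 kN·m at a=16/5 m (b=L-a=24/5):
  θ_2 = (R_Ax²/2 - M_Ax - M₀(x-a))/EI  [x>a] with R_A=27/25, M_A=18/25 = ((27/25)·6²/2 - (18/25)·6 - 6·(6-(16/5)))/5000 = -21/62500 rad
Superposition: θ = Σ θ_i = -221/62500 rad ≈ -0.003536 rad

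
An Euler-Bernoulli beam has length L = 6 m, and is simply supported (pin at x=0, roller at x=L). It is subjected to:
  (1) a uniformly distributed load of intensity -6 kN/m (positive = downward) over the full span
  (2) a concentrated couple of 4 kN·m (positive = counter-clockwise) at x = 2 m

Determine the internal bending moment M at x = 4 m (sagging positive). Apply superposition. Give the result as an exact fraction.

M(4) = -76/3 kN·m

Load 1 — uniform load w=-6 kN/m over full span:
  M_1 = wx(L-x)/2 = (-6)·4·(6-4)/2 = -24 kN·m
Load 2 — applied couple M₀=4 kN·m at a=2 m (b=L-a=4):
  M_2 = M₀x/L - M₀  [x>a] = 4·4/6 - 4 = -4/3 kN·m
Superposition: M = Σ M_i = -76/3 kN·m ≈ -25.333333 kN·m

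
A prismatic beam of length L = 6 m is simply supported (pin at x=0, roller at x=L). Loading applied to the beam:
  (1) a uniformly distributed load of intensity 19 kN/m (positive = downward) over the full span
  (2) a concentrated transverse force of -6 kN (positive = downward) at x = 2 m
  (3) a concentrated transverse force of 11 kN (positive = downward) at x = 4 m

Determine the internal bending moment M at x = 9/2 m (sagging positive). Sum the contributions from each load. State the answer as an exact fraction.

M(9/2) = 577/8 kN·m

Load 1 — uniform load w=19 kN/m over full span:
  M_1 = wx(L-x)/2 = 19·(9/2)·(6-(9/2))/2 = 513/8 kN·m
Load 2 — point force P=-6 kN at a=2 m (b=L-a=4):
  M_2 = Pa(L-x)/L  [x>a] = (-6)·2·(6-(9/2))/6 = -3 kN·m
Load 3 — point force P=11 kN at a=4 m (b=L-a=2):
  M_3 = Pa(L-x)/L  [x>a] = 11·4·(6-(9/2))/6 = 11 kN·m
Superposition: M = Σ M_i = 577/8 kN·m ≈ 72.125000 kN·m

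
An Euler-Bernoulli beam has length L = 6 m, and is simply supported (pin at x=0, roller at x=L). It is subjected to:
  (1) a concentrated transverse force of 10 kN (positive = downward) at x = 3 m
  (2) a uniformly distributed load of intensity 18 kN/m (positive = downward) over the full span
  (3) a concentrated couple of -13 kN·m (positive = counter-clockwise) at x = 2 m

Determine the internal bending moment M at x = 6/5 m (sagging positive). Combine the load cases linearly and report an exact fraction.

Load 1 — point force P=10 kN at a=3 m (b=L-a=3):
  M_1 = Pbx/L  [x≤a] = 10·3·(6/5)/6 = 6 kN·m
Load 2 — uniform load w=18 kN/m over full span:
  M_2 = wx(L-x)/2 = 18·(6/5)·(6-(6/5))/2 = 1296/25 kN·m
Load 3 — applied couple M₀=-13 kN·m at a=2 m (b=L-a=4):
  M_3 = M₀x/L  [x≤a] = (-13)·(6/5)/6 = -13/5 kN·m
Superposition: M = Σ M_i = 1381/25 kN·m ≈ 55.240000 kN·m

M(6/5) = 1381/25 kN·m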